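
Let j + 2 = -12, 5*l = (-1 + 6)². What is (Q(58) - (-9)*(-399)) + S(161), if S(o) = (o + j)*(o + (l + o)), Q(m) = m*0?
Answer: 44478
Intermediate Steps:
l = 5 (l = (-1 + 6)²/5 = (⅕)*5² = (⅕)*25 = 5)
j = -14 (j = -2 - 12 = -14)
Q(m) = 0
S(o) = (-14 + o)*(5 + 2*o) (S(o) = (o - 14)*(o + (5 + o)) = (-14 + o)*(5 + 2*o))
(Q(58) - (-9)*(-399)) + S(161) = (0 - (-9)*(-399)) + (-70 - 23*161 + 2*161²) = (0 - 1*3591) + (-70 - 3703 + 2*25921) = (0 - 3591) + (-70 - 3703 + 51842) = -3591 + 48069 = 44478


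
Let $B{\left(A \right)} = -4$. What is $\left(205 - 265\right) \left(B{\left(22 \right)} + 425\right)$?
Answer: $-25260$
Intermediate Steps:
$\left(205 - 265\right) \left(B{\left(22 \right)} + 425\right) = \left(205 - 265\right) \left(-4 + 425\right) = \left(-60\right) 421 = -25260$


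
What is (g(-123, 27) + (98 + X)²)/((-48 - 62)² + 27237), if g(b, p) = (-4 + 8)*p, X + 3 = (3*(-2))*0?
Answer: 9133/39337 ≈ 0.23217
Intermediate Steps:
X = -3 (X = -3 + (3*(-2))*0 = -3 - 6*0 = -3 + 0 = -3)
g(b, p) = 4*p
(g(-123, 27) + (98 + X)²)/((-48 - 62)² + 27237) = (4*27 + (98 - 3)²)/((-48 - 62)² + 27237) = (108 + 95²)/((-110)² + 27237) = (108 + 9025)/(12100 + 27237) = 9133/39337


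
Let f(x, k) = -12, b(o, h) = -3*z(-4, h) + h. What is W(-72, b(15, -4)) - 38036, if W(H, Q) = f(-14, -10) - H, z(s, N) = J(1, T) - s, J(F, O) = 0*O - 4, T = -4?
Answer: -37976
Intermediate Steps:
J(F, O) = -4 (J(F, O) = 0 - 4 = -4)
z(s, N) = -4 - s
b(o, h) = h (b(o, h) = -3*(-4 - 1*(-4)) + h = -3*(-4 + 4) + h = -3*0 + h = 0 + h = h)
W(H, Q) = -12 - H
W(-72, b(15, -4)) - 38036 = (-12 - 1*(-72)) - 38036 = (-12 + 72) - 38036 = 60 - 38036 = -37976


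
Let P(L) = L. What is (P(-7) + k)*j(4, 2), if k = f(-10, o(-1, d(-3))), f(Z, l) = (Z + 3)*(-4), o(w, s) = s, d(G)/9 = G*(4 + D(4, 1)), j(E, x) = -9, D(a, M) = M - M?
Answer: -189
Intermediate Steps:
D(a, M) = 0
d(G) = 36*G (d(G) = 9*(G*(4 + 0)) = 9*(G*4) = 9*(4*G) = 36*G)
f(Z, l) = -12 - 4*Z (f(Z, l) = (3 + Z)*(-4) = -12 - 4*Z)
k = 28 (k = -12 - 4*(-10) = -12 + 40 = 28)
(P(-7) + k)*j(4, 2) = (-7 + 28)*(-9) = 21*(-9) = -189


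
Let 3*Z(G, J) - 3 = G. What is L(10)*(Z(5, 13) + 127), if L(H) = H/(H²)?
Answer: 389/30 ≈ 12.967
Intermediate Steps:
L(H) = 1/H (L(H) = H/H² = 1/H)
Z(G, J) = 1 + G/3
L(10)*(Z(5, 13) + 127) = ((1 + (⅓)*5) + 127)/10 = ((1 + 5/3) + 127)/10 = (8/3 + 127)/10 = (⅒)*(389/3) = 389/30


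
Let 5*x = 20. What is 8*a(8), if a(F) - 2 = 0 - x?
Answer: -16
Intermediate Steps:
x = 4 (x = (⅕)*20 = 4)
a(F) = -2 (a(F) = 2 + (0 - 1*4) = 2 + (0 - 4) = 2 - 4 = -2)
8*a(8) = 8*(-2) = -16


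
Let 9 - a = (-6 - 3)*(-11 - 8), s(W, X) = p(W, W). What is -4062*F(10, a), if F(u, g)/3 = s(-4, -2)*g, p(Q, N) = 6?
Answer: 11844792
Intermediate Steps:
s(W, X) = 6
a = -162 (a = 9 - (-6 - 3)*(-11 - 8) = 9 - (-9)*(-19) = 9 - 1*171 = 9 - 171 = -162)
F(u, g) = 18*g (F(u, g) = 3*(6*g) = 18*g)
-4062*F(10, a) = -73116*(-162) = -4062*(-2916) = 11844792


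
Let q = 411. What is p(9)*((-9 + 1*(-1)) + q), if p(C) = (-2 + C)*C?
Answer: 25263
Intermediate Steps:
p(C) = C*(-2 + C)
p(9)*((-9 + 1*(-1)) + q) = (9*(-2 + 9))*((-9 + 1*(-1)) + 411) = (9*7)*((-9 - 1) + 411) = 63*(-10 + 411) = 63*401 = 25263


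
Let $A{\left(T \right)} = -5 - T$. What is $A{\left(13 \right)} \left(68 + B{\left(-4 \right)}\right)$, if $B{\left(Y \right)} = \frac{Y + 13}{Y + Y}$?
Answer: $- \frac{4815}{4} \approx -1203.8$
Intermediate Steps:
$B{\left(Y \right)} = \frac{13 + Y}{2 Y}$
$A{\left(13 \right)} \left(68 + B{\left(-4 \right)}\right) = \left(-5 - 13\right) \left(68 + \frac{13 - 4}{2 \left(-4\right)}\right) = \left(-5 - 13\right) \left(68 + \frac{1}{2} \left(- \frac{1}{4}\right) 9\right) = - 18 \left(68 - \frac{9}{8}\right) = \left(-18\right) \frac{535}{8} = - \frac{4815}{4}$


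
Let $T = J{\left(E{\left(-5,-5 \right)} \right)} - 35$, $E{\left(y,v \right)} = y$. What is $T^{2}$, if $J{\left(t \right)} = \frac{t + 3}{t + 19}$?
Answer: $\frac{60516}{49} \approx 1235.0$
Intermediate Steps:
$J{\left(t \right)} = \frac{3 + t}{19 + t}$
$T = - \frac{246}{7}$ ($T = \frac{3 - 5}{19 - 5} - 35 = \frac{1}{14} \left(-2\right) - 35 = - \frac{1}{7} - 35 = - \frac{246}{7} \approx -35.143$)
$T^{2} = \left(- \frac{246}{7}\right)^{2} = \frac{60516}{49}$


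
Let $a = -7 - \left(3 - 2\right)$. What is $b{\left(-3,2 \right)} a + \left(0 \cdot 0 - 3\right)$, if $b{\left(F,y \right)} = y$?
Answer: $-19$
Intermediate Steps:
$a = -8$ ($a = -7 - \left(3 - 2\right) = -7 - 1 = -8$)
$b{\left(-3,2 \right)} a + \left(0 \cdot 0 - 3\right) = 2 \left(-8\right) + \left(0 \cdot 0 - 3\right) = -16 + \left(0 - 3\right) = -16 - 3 = -19$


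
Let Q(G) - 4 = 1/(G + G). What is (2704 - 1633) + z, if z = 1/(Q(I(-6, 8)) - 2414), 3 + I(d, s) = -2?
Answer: 25812161/24101 ≈ 1071.0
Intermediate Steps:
I(d, s) = -5 (I(d, s) = -3 - 2 = -5)
Q(G) = 4 + 1/(2*G) (Q(G) = 4 + 1/(G + G) = 4 + 1/(2*G))
z = -10/24101 (z = 1/((4 + (1/2)/(-5)) - 2414) = 1/((4 + (1/2)*(-1/5)) - 2414) = 1/((4 - 1/10) - 2414) = 1/(39/10 - 2414) = 1/(-24101/10) = -10/24101 ≈ -0.00041492)
(2704 - 1633) + z = (2704 - 1633) - 10/24101 = 1071 - 10/24101 = 25812161/24101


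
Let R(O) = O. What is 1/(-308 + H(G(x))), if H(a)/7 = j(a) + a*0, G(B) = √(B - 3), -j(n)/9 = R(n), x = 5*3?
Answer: -11/1687 + 9*√3/3374 ≈ -0.0019003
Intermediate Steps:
x = 15
j(n) = -9*n
G(B) = √(-3 + B)
H(a) = -63*a (H(a) = 7*(-9*a + a*0) = 7*(-9*a + 0) = 7*(-9*a) = -63*a)
1/(-308 + H(G(x))) = 1/(-308 - 63*√(-3 + 15)) = 1/(-308 - 126*√3)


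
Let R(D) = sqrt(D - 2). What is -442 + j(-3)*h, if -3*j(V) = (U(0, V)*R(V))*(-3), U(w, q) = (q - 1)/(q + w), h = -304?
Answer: -442 - 1216*I*sqrt(5)/3 ≈ -442.0 - 906.35*I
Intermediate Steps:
U(w, q) = (-1 + q)/(q + w)
R(D) = sqrt(-2 + D)
j(V) = sqrt(-2 + V)*(-1 + V)/V (j(V) = -((-1 + V)/(V + 0))*sqrt(-2 + V)*(-3)/3 = -((-1 + V)/V)*sqrt(-2 + V)*(-3)/3 = -sqrt(-2 + V)*(-1 + V)/V*(-3)/3 = -(-1)*sqrt(-2 + V)*(-1 + V)/V = sqrt(-2 + V)*(-1 + V)/V)
-442 + j(-3)*h = -442 + (sqrt(-2 - 3)*(-1 - 3)/(-3))*(-304) = -442 - 1/3*sqrt(-5)*(-4)*(-304) = -442 - 1/3*I*sqrt(5)*(-4)*(-304) = -442 + (4*I*sqrt(5)/3)*(-304) = -442 - 1216*I*sqrt(5)/3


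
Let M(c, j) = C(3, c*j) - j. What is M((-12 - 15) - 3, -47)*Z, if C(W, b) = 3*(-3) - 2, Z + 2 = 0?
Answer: -72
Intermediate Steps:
Z = -2 (Z = -2 + 0 = -2)
C(W, b) = -11 (C(W, b) = -9 - 2 = -11)
M(c, j) = -11 - j
M((-12 - 15) - 3, -47)*Z = (-11 - 1*(-47))*(-2) = (-11 + 47)*(-2) = 36*(-2) = -72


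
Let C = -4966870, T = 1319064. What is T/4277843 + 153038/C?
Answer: 2948473436323/10623745030705 ≈ 0.27754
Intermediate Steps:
T/4277843 + 153038/C = 1319064/4277843 + 153038/(-4966870) = 1319064*(1/4277843) + 153038*(-1/4966870) = 1319064/4277843 - 76519/2483435 = 2948473436323/10623745030705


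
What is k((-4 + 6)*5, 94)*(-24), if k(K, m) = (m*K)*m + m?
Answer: -2122896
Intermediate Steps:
k(K, m) = m + K*m**2 (k(K, m) = (K*m)*m + m = K*m**2 + m = m + K*m**2)
k((-4 + 6)*5, 94)*(-24) = (94*(1 + ((-4 + 6)*5)*94))*(-24) = (94*(1 + (2*5)*94))*(-24) = (94*(1 + 10*94))*(-24) = (94*(1 + 940))*(-24) = (94*941)*(-24) = 88454*(-24) = -2122896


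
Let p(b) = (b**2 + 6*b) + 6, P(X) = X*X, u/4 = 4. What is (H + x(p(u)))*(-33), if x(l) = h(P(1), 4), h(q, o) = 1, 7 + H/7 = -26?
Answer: 7590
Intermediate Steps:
u = 16 (u = 4*4 = 16)
H = -231 (H = -49 + 7*(-26) = -49 - 182 = -231)
P(X) = X**2
p(b) = 6 + b**2 + 6*b
x(l) = 1
(H + x(p(u)))*(-33) = (-231 + 1)*(-33) = -230*(-33) = 7590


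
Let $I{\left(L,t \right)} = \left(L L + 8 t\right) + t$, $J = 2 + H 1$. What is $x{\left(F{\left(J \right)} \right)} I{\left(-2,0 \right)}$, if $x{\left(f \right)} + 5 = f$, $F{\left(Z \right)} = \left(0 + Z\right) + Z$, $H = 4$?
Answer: $28$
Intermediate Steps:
$J = 6$ ($J = 2 + 4 \cdot 1 = 2 + 4 = 6$)
$I{\left(L,t \right)} = L^{2} + 9 t$ ($I{\left(L,t \right)} = \left(L^{2} + 8 t\right) + t = L^{2} + 9 t$)
$F{\left(Z \right)} = 2 Z$ ($F{\left(Z \right)} = Z + Z = 2 Z$)
$x{\left(f \right)} = -5 + f$
$x{\left(F{\left(J \right)} \right)} I{\left(-2,0 \right)} = \left(-5 + 2 \cdot 6\right) \left(\left(-2\right)^{2} + 9 \cdot 0\right) = \left(-5 + 12\right) \left(4 + 0\right) = 7 \cdot 4 = 28$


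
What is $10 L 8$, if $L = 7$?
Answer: $560$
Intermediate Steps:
$10 L 8 = 10 \cdot 7 \cdot 8 = 70 \cdot 8 = 560$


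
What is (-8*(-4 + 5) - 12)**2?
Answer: 400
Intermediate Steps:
(-8*(-4 + 5) - 12)**2 = (-8*1 - 12)**2 = (-8 - 12)**2 = (-20)**2 = 400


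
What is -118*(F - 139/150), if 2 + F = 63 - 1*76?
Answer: 140951/75 ≈ 1879.3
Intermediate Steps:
F = -15 (F = -2 + (63 - 1*76) = -2 + (63 - 76) = -2 - 13 = -15)
-118*(F - 139/150) = -118*(-15 - 139/150) = -118*(-2389/150) = 140951/75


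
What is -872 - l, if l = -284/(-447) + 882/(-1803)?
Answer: -234299450/268647 ≈ -872.15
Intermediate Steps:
l = 39266/268647 (l = -284*(-1/447) + 882*(-1/1803) = 284/447 - 294/601 = 39266/268647 ≈ 0.14616)
-872 - l = -872 - 1*39266/268647 = -872 - 39266/268647 = -234299450/268647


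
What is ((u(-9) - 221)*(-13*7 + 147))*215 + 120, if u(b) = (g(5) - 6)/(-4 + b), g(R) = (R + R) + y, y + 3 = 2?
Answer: -34625480/13 ≈ -2.6635e+6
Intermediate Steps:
y = -1 (y = -3 + 2 = -1)
g(R) = -1 + 2*R (g(R) = (R + R) - 1 = 2*R - 1 = -1 + 2*R)
u(b) = 3/(-4 + b) (u(b) = ((-1 + 2*5) - 6)/(-4 + b) = ((-1 + 10) - 6)/(-4 + b) = (9 - 6)/(-4 + b) = 3/(-4 + b))
((u(-9) - 221)*(-13*7 + 147))*215 + 120 = ((3/(-4 - 9) - 221)*(-13*7 + 147))*215 + 120 = ((3/(-13) - 221)*(-91 + 147))*215 + 120 = ((3*(-1/13) - 221)*56)*215 + 120 = ((-3/13 - 221)*56)*215 + 120 = -2876/13*56*215 + 120 = -161056/13*215 + 120 = -34627040/13 + 120 = -34625480/13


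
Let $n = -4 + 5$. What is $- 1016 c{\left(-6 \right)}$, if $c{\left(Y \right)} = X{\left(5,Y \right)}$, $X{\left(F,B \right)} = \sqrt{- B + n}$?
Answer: $- 1016 \sqrt{7} \approx -2688.1$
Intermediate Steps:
$n = 1$
$X{\left(F,B \right)} = \sqrt{1 - B}$ ($X{\left(F,B \right)} = \sqrt{- B + 1} = \sqrt{1 - B}$)
$c{\left(Y \right)} = \sqrt{1 - Y}$
$- 1016 c{\left(-6 \right)} = - 1016 \sqrt{1 - -6} = - 1016 \sqrt{1 + 6} = - 1016 \sqrt{7}$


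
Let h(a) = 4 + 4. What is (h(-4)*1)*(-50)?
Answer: -400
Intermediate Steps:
h(a) = 8
(h(-4)*1)*(-50) = (8*1)*(-50) = 8*(-50) = -400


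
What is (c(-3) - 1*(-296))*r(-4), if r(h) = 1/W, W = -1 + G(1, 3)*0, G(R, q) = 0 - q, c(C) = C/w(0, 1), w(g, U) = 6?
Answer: -591/2 ≈ -295.50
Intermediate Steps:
c(C) = C/6
G(R, q) = -q
W = -1 (W = -1 - 1*3*0 = -1 - 3*0 = -1 + 0 = -1)
r(h) = -1 (r(h) = 1/(-1) = -1)
(c(-3) - 1*(-296))*r(-4) = ((1/6)*(-3) - 1*(-296))*(-1) = (-1/2 + 296)*(-1) = (591/2)*(-1) = -591/2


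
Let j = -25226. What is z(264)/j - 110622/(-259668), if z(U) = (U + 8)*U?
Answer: -1321307431/545865414 ≈ -2.4206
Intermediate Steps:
z(U) = U*(8 + U) (z(U) = (8 + U)*U = U*(8 + U))
z(264)/j - 110622/(-259668) = (264*(8 + 264))/(-25226) - 110622/(-259668) = (264*272)*(-1/25226) - 110622*(-1/259668) = 71808*(-1/25226) + 18437/43278 = -35904/12613 + 18437/43278 = -1321307431/545865414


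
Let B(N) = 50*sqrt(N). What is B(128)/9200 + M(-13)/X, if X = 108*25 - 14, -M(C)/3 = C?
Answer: 39/2686 + sqrt(2)/23 ≈ 0.076007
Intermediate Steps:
M(C) = -3*C
X = 2686 (X = 2700 - 14 = 2686)
B(128)/9200 + M(-13)/X = (50*sqrt(128))/9200 - 3*(-13)/2686 = (50*(8*sqrt(2)))*(1/9200) + 39*(1/2686) = (400*sqrt(2))*(1/9200) + 39/2686 = sqrt(2)/23 + 39/2686 = 39/2686 + sqrt(2)/23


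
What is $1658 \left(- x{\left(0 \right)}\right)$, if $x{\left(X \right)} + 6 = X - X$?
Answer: $9948$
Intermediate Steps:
$x{\left(X \right)} = -6$ ($x{\left(X \right)} = -6 + \left(X - X\right) = -6 + 0 = -6$)
$1658 \left(- x{\left(0 \right)}\right) = 1658 \left(\left(-1\right) \left(-6\right)\right) = 1658 \cdot 6 = 9948$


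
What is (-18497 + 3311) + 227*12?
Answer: -12462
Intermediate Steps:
(-18497 + 3311) + 227*12 = -15186 + 2724 = -12462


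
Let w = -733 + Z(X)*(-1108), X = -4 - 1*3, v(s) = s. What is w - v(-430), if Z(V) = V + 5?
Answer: 1913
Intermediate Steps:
X = -7 (X = -4 - 3 = -7)
Z(V) = 5 + V
w = 1483 (w = -733 + (5 - 7)*(-1108) = -733 - 2*(-1108) = -733 + 2216 = 1483)
w - v(-430) = 1483 - 1*(-430) = 1483 + 430 = 1913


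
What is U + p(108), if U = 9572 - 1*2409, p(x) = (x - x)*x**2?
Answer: 7163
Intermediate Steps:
p(x) = 0 (p(x) = 0*x**2 = 0)
U = 7163 (U = 9572 - 2409 = 7163)
U + p(108) = 7163 + 0 = 7163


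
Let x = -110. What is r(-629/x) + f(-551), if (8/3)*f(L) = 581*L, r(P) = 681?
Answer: -954945/8 ≈ -1.1937e+5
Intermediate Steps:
f(L) = 1743*L/8 (f(L) = 3*(581*L)/8 = 1743*L/8)
r(-629/x) + f(-551) = 681 + (1743/8)*(-551) = 681 - 960393/8 = -954945/8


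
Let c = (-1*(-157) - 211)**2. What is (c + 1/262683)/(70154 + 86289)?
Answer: 765983629/41094916569 ≈ 0.018639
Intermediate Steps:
c = 2916 (c = (157 - 211)**2 = (-54)**2 = 2916)
(c + 1/262683)/(70154 + 86289) = (2916 + 1/262683)/(70154 + 86289) = (2916 + 1/262683)/156443 = (765983629/262683)*(1/156443) = 765983629/41094916569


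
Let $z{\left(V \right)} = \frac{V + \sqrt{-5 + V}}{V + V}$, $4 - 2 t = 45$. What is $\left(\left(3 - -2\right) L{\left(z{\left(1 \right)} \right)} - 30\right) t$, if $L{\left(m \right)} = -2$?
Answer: $820$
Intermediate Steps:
$t = - \frac{41}{2}$ ($t = 2 - \frac{45}{2} = - \frac{41}{2} \approx -20.5$)
$z{\left(V \right)} = \frac{V + \sqrt{-5 + V}}{2 V}$
$\left(\left(3 - -2\right) L{\left(z{\left(1 \right)} \right)} - 30\right) t = \left(\left(3 - -2\right) \left(-2\right) - 30\right) \left(- \frac{41}{2}\right) = \left(\left(3 + 2\right) \left(-2\right) - 30\right) \left(- \frac{41}{2}\right) = \left(5 \left(-2\right) - 30\right) \left(- \frac{41}{2}\right) = \left(-10 - 30\right) \left(- \frac{41}{2}\right) = \left(-40\right) \left(- \frac{41}{2}\right) = 820$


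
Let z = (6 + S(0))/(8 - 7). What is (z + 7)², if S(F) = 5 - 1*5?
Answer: 169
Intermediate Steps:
S(F) = 0 (S(F) = 5 - 5 = 0)
z = 6 (z = (6 + 0)/(8 - 7) = 6/1 = 6*1 = 6)
(z + 7)² = (6 + 7)² = 13² = 169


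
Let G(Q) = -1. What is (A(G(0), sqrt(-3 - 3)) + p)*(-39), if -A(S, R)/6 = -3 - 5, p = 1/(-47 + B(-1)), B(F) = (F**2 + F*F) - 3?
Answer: -29939/16 ≈ -1871.2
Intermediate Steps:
B(F) = -3 + 2*F**2 (B(F) = (F**2 + F**2) - 3 = 2*F**2 - 3 = -3 + 2*F**2)
p = -1/48 (p = 1/(-47 + (-3 + 2*(-1)**2)) = 1/(-47 + (-3 + 2*1)) = 1/(-47 + (-3 + 2)) = 1/(-47 - 1) = 1/(-48) = -1/48 ≈ -0.020833)
A(S, R) = 48 (A(S, R) = -6*(-3 - 5) = -6*(-8) = 48)
(A(G(0), sqrt(-3 - 3)) + p)*(-39) = (48 - 1/48)*(-39) = (2303/48)*(-39) = -29939/16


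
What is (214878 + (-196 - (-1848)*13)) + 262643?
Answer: 501349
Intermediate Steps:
(214878 + (-196 - (-1848)*13)) + 262643 = (214878 + (-196 - 231*(-104))) + 262643 = (214878 + (-196 + 24024)) + 262643 = (214878 + 23828) + 262643 = 238706 + 262643 = 501349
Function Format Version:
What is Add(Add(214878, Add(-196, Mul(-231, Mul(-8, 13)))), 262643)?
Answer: 501349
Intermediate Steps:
Add(Add(214878, Add(-196, Mul(-231, Mul(-8, 13)))), 262643) = Add(Add(214878, Add(-196, Mul(-231, -104))), 262643) = Add(Add(214878, Add(-196, 24024)), 262643) = Add(Add(214878, 23828), 262643) = Add(238706, 262643) = 501349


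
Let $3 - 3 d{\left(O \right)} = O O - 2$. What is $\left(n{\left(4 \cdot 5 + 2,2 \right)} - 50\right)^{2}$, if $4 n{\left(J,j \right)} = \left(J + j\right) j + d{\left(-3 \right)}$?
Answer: $\frac{13225}{9} \approx 1469.4$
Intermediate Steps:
$d{\left(O \right)} = \frac{5}{3} - \frac{O^{2}}{3}$ ($d{\left(O \right)} = 1 - \frac{O O - 2}{3} = 1 - \frac{O^{2} - 2}{3} = 1 - \frac{-2 + O^{2}}{3} = 1 - \left(- \frac{2}{3} + \frac{O^{2}}{3}\right) = \frac{5}{3} - \frac{O^{2}}{3}$)
$n{\left(J,j \right)} = - \frac{1}{3} + \frac{j \left(J + j\right)}{4}$ ($n{\left(J,j \right)} = \frac{\left(J + j\right) j + \left(\frac{5}{3} - \frac{\left(-3\right)^{2}}{3}\right)}{4} = \frac{j \left(J + j\right) + \left(\frac{5}{3} - 3\right)}{4} = \frac{j \left(J + j\right) - \frac{4}{3}}{4} = \frac{- \frac{4}{3} + j \left(J + j\right)}{4} = - \frac{1}{3} + \frac{j \left(J + j\right)}{4}$)
$\left(n{\left(4 \cdot 5 + 2,2 \right)} - 50\right)^{2} = \left(\left(- \frac{1}{3} + \frac{2^{2}}{4} + \frac{1}{4} \left(4 \cdot 5 + 2\right) 2\right) - 50\right)^{2} = \left(\left(- \frac{1}{3} + \frac{1}{4} \cdot 4 + \frac{1}{4} \left(20 + 2\right) 2\right) - 50\right)^{2} = \left(\left(- \frac{1}{3} + 1 + \frac{1}{4} \cdot 22 \cdot 2\right) - 50\right)^{2} = \left(\left(- \frac{1}{3} + 1 + 11\right) - 50\right)^{2} = \left(\frac{35}{3} - 50\right)^{2} = \left(- \frac{115}{3}\right)^{2} = \frac{13225}{9}$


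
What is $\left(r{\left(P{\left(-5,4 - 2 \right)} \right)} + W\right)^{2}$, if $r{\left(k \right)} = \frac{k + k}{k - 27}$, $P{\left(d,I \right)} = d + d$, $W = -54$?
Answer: $\frac{3912484}{1369} \approx 2857.9$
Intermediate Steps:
$P{\left(d,I \right)} = 2 d$
$r{\left(k \right)} = \frac{2 k}{-27 + k}$
$\left(r{\left(P{\left(-5,4 - 2 \right)} \right)} + W\right)^{2} = \left(\frac{2 \cdot 2 \left(-5\right)}{-27 + 2 \left(-5\right)} - 54\right)^{2} = \left(2 \left(-10\right) \frac{1}{-27 - 10} - 54\right)^{2} = \left(2 \left(-10\right) \frac{1}{-37} - 54\right)^{2} = \left(2 \left(-10\right) \left(- \frac{1}{37}\right) - 54\right)^{2} = \left(\frac{20}{37} - 54\right)^{2} = \left(- \frac{1978}{37}\right)^{2} = \frac{3912484}{1369}$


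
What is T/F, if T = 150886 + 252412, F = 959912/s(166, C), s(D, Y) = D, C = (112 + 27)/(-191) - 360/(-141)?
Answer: 16736867/239978 ≈ 69.743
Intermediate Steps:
C = 16387/8977 (C = 139*(-1/191) - 360*(-1/141) = -139/191 + 120/47 = 16387/8977 ≈ 1.8254)
F = 479956/83 (F = 959912/166 = 959912*(1/166) = 479956/83 ≈ 5782.6)
T = 403298
T/F = 403298/(479956/83) = 403298*(83/479956) = 16736867/239978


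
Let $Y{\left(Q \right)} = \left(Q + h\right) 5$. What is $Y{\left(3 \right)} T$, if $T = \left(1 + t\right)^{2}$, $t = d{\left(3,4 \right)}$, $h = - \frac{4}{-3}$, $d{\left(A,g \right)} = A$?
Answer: $\frac{1040}{3} \approx 346.67$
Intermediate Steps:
$h = \frac{4}{3}$ ($h = \left(-4\right) \left(- \frac{1}{3}\right) = \frac{4}{3} \approx 1.3333$)
$t = 3$
$Y{\left(Q \right)} = \frac{20}{3} + 5 Q$ ($Y{\left(Q \right)} = \left(Q + \frac{4}{3}\right) 5 = \left(\frac{4}{3} + Q\right) 5 = \frac{20}{3} + 5 Q$)
$T = 16$ ($T = \left(1 + 3\right)^{2} = 4^{2} = 16$)
$Y{\left(3 \right)} T = \left(\frac{20}{3} + 5 \cdot 3\right) 16 = \left(\frac{20}{3} + 15\right) 16 = \frac{65}{3} \cdot 16 = \frac{1040}{3}$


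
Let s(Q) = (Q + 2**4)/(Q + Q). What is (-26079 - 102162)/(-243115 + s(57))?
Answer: 14619474/27715037 ≈ 0.52749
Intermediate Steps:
s(Q) = (16 + Q)/(2*Q) (s(Q) = (Q + 16)/((2*Q)) = (16 + Q)*(1/(2*Q)) = (16 + Q)/(2*Q))
(-26079 - 102162)/(-243115 + s(57)) = (-26079 - 102162)/(-243115 + (1/2)*(16 + 57)/57) = -128241/(-243115 + (1/2)*(1/57)*73) = -128241/(-243115 + 73/114) = -128241/(-27715037/114) = -128241*(-114/27715037) = 14619474/27715037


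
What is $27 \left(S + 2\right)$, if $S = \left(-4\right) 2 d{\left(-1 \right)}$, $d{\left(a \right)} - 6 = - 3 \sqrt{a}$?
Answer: $-1242 + 648 i \approx -1242.0 + 648.0 i$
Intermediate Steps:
$d{\left(a \right)} = 6 - 3 \sqrt{a}$
$S = -48 + 24 i$ ($S = \left(-4\right) 2 \left(6 - 3 \sqrt{-1}\right) = - 8 \left(6 - 3 i\right) = -48 + 24 i \approx -48.0 + 24.0 i$)
$27 \left(S + 2\right) = 27 \left(\left(-48 + 24 i\right) + 2\right) = 27 \left(-46 + 24 i\right) = -1242 + 648 i$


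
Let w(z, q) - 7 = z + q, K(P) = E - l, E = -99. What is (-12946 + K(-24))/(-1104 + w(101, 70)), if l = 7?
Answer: 6526/463 ≈ 14.095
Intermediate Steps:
K(P) = -106 (K(P) = -99 - 1*7 = -99 - 7 = -106)
w(z, q) = 7 + q + z (w(z, q) = 7 + (z + q) = 7 + (q + z) = 7 + q + z)
(-12946 + K(-24))/(-1104 + w(101, 70)) = (-12946 - 106)/(-1104 + (7 + 70 + 101)) = -13052/(-1104 + 178) = -13052/(-926) = -13052*(-1/926) = 6526/463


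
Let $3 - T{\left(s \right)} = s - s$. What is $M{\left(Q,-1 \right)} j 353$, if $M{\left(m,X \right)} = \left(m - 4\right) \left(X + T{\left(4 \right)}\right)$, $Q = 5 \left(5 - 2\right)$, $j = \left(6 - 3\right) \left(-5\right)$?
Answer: $-116490$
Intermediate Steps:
$T{\left(s \right)} = 3$ ($T{\left(s \right)} = 3 - \left(s - s\right) = 3 - 0 = 3 + 0 = 3$)
$j = -15$ ($j = 3 \left(-5\right) = -15$)
$Q = 15$ ($Q = 5 \cdot 3 = 15$)
$M{\left(m,X \right)} = \left(-4 + m\right) \left(3 + X\right)$ ($M{\left(m,X \right)} = \left(m - 4\right) \left(X + 3\right) = \left(-4 + m\right) \left(3 + X\right)$)
$M{\left(Q,-1 \right)} j 353 = \left(-12 - -4 + 3 \cdot 15 - 15\right) \left(-15\right) 353 = \left(-12 + 4 + 45 - 15\right) \left(-15\right) 353 = 22 \left(-15\right) 353 = \left(-330\right) 353 = -116490$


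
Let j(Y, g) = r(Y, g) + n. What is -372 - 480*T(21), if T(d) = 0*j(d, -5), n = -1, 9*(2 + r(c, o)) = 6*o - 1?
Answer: -372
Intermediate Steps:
r(c, o) = -19/9 + 2*o/3 (r(c, o) = -2 + (6*o - 1)/9 = -2 + (-1 + 6*o)/9 = -2 + (-⅑ + 2*o/3) = -19/9 + 2*o/3)
j(Y, g) = -28/9 + 2*g/3 (j(Y, g) = (-19/9 + 2*g/3) - 1 = -28/9 + 2*g/3)
T(d) = 0 (T(d) = 0*(-28/9 + (⅔)*(-5)) = 0*(-28/9 - 10/3) = 0*(-58/9) = 0)
-372 - 480*T(21) = -372 - 480*0 = -372 + 0 = -372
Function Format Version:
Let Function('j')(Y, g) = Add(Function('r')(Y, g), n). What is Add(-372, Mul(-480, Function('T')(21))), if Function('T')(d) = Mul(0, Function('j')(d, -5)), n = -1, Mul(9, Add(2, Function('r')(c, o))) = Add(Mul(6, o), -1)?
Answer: -372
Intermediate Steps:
Function('r')(c, o) = Add(Rational(-19, 9), Mul(Rational(2, 3), o)) (Function('r')(c, o) = Add(-2, Mul(Rational(1, 9), Add(Mul(6, o), -1))) = Add(-2, Mul(Rational(1, 9), Add(-1, Mul(6, o)))) = Add(-2, Add(Rational(-1, 9), Mul(Rational(2, 3), o))) = Add(Rational(-19, 9), Mul(Rational(2, 3), o)))
Function('j')(Y, g) = Add(Rational(-28, 9), Mul(Rational(2, 3), g)) (Function('j')(Y, g) = Add(Add(Rational(-19, 9), Mul(Rational(2, 3), g)), -1) = Add(Rational(-28, 9), Mul(Rational(2, 3), g)))
Function('T')(d) = 0 (Function('T')(d) = Mul(0, Add(Rational(-28, 9), Mul(Rational(2, 3), -5))) = Mul(0, Add(Rational(-28, 9), Rational(-10, 3))) = Mul(0, Rational(-58, 9)) = 0)
Add(-372, Mul(-480, Function('T')(21))) = Add(-372, Mul(-480, 0)) = Add(-372, 0) = -372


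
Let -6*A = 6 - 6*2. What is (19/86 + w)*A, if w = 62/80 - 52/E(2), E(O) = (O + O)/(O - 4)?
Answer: 46433/1720 ≈ 26.996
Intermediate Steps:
E(O) = 2*O/(-4 + O) (E(O) = (2*O)/(-4 + O) = 2*O/(-4 + O))
A = 1 (A = -(6 - 6*2)/6 = -(6 - 12)/6 = -⅙*(-6) = 1)
w = 1071/40 (w = 62/80 - 52/(2*2/(-4 + 2)) = 62*(1/80) - 52/(2*2/(-2)) = 31/40 - 52/(2*2*(-½)) = 31/40 - 52/(-2) = 31/40 - 52*(-½) = 31/40 + 26 = 1071/40 ≈ 26.775)
(19/86 + w)*A = (19/86 + 1071/40)*1 = (46433/1720)*1 = 46433/1720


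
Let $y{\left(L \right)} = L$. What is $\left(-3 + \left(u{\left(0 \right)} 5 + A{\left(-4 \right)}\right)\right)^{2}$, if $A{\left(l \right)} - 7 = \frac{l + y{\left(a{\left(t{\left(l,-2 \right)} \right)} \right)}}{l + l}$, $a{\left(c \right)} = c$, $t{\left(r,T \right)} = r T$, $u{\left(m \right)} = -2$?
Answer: $\frac{169}{4} \approx 42.25$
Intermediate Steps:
$t{\left(r,T \right)} = T r$
$A{\left(l \right)} = \frac{13}{2}$ ($A{\left(l \right)} = 7 + \frac{l - 2 l}{l + l} = 7 + \frac{\left(-1\right) l}{2 l} = 7 + - l \frac{1}{2 l} = 7 - \frac{1}{2} = \frac{13}{2}$)
$\left(-3 + \left(u{\left(0 \right)} 5 + A{\left(-4 \right)}\right)\right)^{2} = \left(-3 + \left(\left(-2\right) 5 + \frac{13}{2}\right)\right)^{2} = \left(-3 + \left(-10 + \frac{13}{2}\right)\right)^{2} = \left(-3 - \frac{7}{2}\right)^{2} = \left(- \frac{13}{2}\right)^{2} = \frac{169}{4}$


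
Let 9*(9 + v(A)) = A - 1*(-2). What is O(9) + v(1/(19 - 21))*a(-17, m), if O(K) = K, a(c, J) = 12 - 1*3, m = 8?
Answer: -141/2 ≈ -70.500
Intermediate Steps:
a(c, J) = 9 (a(c, J) = 12 - 3 = 9)
v(A) = -79/9 + A/9 (v(A) = -9 + (A - 1*(-2))/9 = -9 + (A + 2)/9 = -9 + (2 + A)/9 = -9 + (2/9 + A/9) = -79/9 + A/9)
O(9) + v(1/(19 - 21))*a(-17, m) = 9 + (-79/9 + 1/(9*(19 - 21)))*9 = 9 + (-79/9 + (1/9)/(-2))*9 = 9 + (-79/9 + (1/9)*(-1/2))*9 = 9 + (-79/9 - 1/18)*9 = 9 - 53/6*9 = 9 - 159/2 = -141/2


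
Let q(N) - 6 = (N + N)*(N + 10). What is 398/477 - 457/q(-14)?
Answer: -171025/56286 ≈ -3.0385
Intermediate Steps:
q(N) = 6 + 2*N*(10 + N) (q(N) = 6 + (N + N)*(N + 10) = 6 + (2*N)*(10 + N) = 6 + 2*N*(10 + N))
398/477 - 457/q(-14) = 398/477 - 457/(6 + 2*(-14)² + 20*(-14)) = 398*(1/477) - 457/(6 + 2*196 - 280) = 398/477 - 457/(6 + 392 - 280) = 398/477 - 457/118 = -171025/56286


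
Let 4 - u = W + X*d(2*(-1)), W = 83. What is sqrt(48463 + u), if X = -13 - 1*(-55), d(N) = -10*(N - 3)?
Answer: 2*sqrt(11571) ≈ 215.14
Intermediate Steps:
d(N) = 30 - 10*N (d(N) = -10*(-3 + N) = 30 - 10*N)
X = 42 (X = -13 + 55 = 42)
u = -2179 (u = 4 - (83 + 42*(30 - 20*(-1))) = 4 - (83 + 42*(30 - 10*(-2))) = 4 - (83 + 42*(30 + 20)) = 4 - (83 + 42*50) = 4 - (83 + 2100) = 4 - 1*2183 = 4 - 2183 = -2179)
sqrt(48463 + u) = sqrt(48463 - 2179) = sqrt(46284) = 2*sqrt(11571)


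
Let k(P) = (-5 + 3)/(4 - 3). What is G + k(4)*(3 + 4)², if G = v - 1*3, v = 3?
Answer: -98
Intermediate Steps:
G = 0 (G = 3 - 1*3 = 3 - 3 = 0)
k(P) = -2 (k(P) = -2/1 = -2*1 = -2)
G + k(4)*(3 + 4)² = 0 - 2*(3 + 4)² = 0 - 2*7² = 0 - 2*49 = 0 - 98 = -98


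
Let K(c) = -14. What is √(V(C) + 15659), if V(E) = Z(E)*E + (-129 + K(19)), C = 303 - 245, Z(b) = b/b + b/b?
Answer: 4*√977 ≈ 125.03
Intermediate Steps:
Z(b) = 2 (Z(b) = 1 + 1 = 2)
C = 58
V(E) = -143 + 2*E (V(E) = 2*E + (-129 - 14) = 2*E - 143 = -143 + 2*E)
√(V(C) + 15659) = √((-143 + 2*58) + 15659) = √((-143 + 116) + 15659) = √(-27 + 15659) = √15632 = 4*√977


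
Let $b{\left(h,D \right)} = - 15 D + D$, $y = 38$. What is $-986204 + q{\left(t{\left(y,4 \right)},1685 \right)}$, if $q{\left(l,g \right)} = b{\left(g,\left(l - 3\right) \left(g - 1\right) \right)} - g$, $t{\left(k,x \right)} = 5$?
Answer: $-1035041$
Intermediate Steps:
$b{\left(h,D \right)} = - 14 D$
$q{\left(l,g \right)} = - g - 14 \left(-1 + g\right) \left(-3 + l\right)$ ($q{\left(l,g \right)} = - 14 \left(l - 3\right) \left(g - 1\right) - g = - 14 \left(-3 + l\right) \left(-1 + g\right) - g = - 14 \left(-1 + g\right) \left(-3 + l\right) - g = - g - 14 \left(-1 + g\right) \left(-3 + l\right)$)
$-986204 + q{\left(t{\left(y,4 \right)},1685 \right)} = -986204 + \left(-42 + 14 \cdot 5 + 41 \cdot 1685 - 23590 \cdot 5\right) = -986204 + \left(-42 + 70 + 69085 - 117950\right) = -986204 - 48837 = -1035041$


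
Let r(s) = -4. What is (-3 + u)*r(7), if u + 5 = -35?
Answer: 172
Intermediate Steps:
u = -40 (u = -5 - 35 = -40)
(-3 + u)*r(7) = (-3 - 40)*(-4) = -43*(-4) = 172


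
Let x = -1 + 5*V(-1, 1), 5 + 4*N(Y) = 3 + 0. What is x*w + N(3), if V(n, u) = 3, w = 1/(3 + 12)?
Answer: 13/30 ≈ 0.43333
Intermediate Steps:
w = 1/15 ≈ 0.066667
N(Y) = -½ (N(Y) = -5/4 + (3 + 0)/4 = -5/4 + (¼)*3 = -5/4 + ¾ = -½)
x = 14 (x = -1 + 5*3 = -1 + 15 = 14)
x*w + N(3) = 14*(1/15) - ½ = 14/15 - ½ = 13/30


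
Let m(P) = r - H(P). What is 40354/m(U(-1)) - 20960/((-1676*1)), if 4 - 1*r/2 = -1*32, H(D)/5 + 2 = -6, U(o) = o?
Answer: 8747603/23464 ≈ 372.81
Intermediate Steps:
H(D) = -40 (H(D) = -10 + 5*(-6) = -10 - 30 = -40)
r = 72 (r = 8 - (-2)*32 = 8 - 2*(-32) = 8 + 64 = 72)
m(P) = 112 (m(P) = 72 - 1*(-40) = 72 + 40 = 112)
40354/m(U(-1)) - 20960/((-1676*1)) = 40354/112 - 20960/((-1676*1)) = 40354*(1/112) - 20960/(-1676) = 20177/56 - 20960*(-1/1676) = 20177/56 + 5240/419 = 8747603/23464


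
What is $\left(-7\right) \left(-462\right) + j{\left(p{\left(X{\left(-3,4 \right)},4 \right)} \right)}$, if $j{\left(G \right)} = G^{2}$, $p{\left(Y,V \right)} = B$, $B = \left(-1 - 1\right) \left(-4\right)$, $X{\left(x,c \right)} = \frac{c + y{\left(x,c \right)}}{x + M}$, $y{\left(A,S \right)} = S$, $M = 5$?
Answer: $3298$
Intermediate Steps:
$X{\left(x,c \right)} = \frac{2 c}{5 + x}$ ($X{\left(x,c \right)} = \frac{c + c}{x + 5} = \frac{2 c}{5 + x}$)
$B = 8$ ($B = \left(-2\right) \left(-4\right) = 8$)
$p{\left(Y,V \right)} = 8$
$\left(-7\right) \left(-462\right) + j{\left(p{\left(X{\left(-3,4 \right)},4 \right)} \right)} = \left(-7\right) \left(-462\right) + 8^{2} = 3234 + 64 = 3298$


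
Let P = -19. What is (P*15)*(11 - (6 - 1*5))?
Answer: -2850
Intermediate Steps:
(P*15)*(11 - (6 - 1*5)) = (-19*15)*(11 - (6 - 1*5)) = -285*(11 - (6 - 5)) = -285*(11 - 1*1) = -285*(11 - 1) = -285*10 = -2850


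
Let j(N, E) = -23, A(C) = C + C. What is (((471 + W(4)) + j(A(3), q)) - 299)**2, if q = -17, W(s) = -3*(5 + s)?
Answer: 14884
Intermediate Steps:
W(s) = -15 - 3*s
A(C) = 2*C
(((471 + W(4)) + j(A(3), q)) - 299)**2 = (((471 + (-15 - 3*4)) - 23) - 299)**2 = (((471 + (-15 - 12)) - 23) - 299)**2 = (((471 - 27) - 23) - 299)**2 = ((444 - 23) - 299)**2 = (421 - 299)**2 = 122**2 = 14884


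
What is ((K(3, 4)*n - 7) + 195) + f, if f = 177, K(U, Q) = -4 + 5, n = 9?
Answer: 374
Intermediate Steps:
K(U, Q) = 1
((K(3, 4)*n - 7) + 195) + f = ((1*9 - 7) + 195) + 177 = ((9 - 7) + 195) + 177 = (2 + 195) + 177 = 197 + 177 = 374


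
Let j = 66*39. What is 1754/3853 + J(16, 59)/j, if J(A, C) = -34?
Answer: 2191897/4958811 ≈ 0.44202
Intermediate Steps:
j = 2574
1754/3853 + J(16, 59)/j = 1754/3853 - 34/2574 = 1754*(1/3853) - 34*1/2574 = 1754/3853 - 17/1287 = 2191897/4958811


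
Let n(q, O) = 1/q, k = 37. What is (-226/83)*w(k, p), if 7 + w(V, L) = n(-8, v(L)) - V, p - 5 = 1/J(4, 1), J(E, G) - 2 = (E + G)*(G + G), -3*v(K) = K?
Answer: 39889/332 ≈ 120.15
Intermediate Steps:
v(K) = -K/3
J(E, G) = 2 + 2*G*(E + G) (J(E, G) = 2 + (E + G)*(G + G) = 2 + (E + G)*(2*G) = 2 + 2*G*(E + G))
p = 61/12 (p = 5 + 1/(2 + 2*1² + 2*4*1) = 5 + 1/(2 + 2*1 + 8) = 5 + 1/(2 + 2 + 8) = 5 + 1/12 = 61/12 ≈ 5.0833)
w(V, L) = -57/8 - V (w(V, L) = -7 + (1/(-8) - V) = -7 + (-⅛ - V) = -57/8 - V)
(-226/83)*w(k, p) = (-226/83)*(-57/8 - 1*37) = (-226*1/83)*(-57/8 - 37) = -226/83*(-353/8) = 39889/332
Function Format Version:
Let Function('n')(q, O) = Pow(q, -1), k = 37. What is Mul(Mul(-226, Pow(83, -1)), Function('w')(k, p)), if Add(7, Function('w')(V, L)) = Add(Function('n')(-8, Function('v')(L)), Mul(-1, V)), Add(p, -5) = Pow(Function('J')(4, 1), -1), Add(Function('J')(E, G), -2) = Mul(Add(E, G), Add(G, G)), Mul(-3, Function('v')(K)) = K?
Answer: Rational(39889, 332) ≈ 120.15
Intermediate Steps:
Function('v')(K) = Mul(Rational(-1, 3), K)
Function('J')(E, G) = Add(2, Mul(2, G, Add(E, G))) (Function('J')(E, G) = Add(2, Mul(Add(E, G), Add(G, G))) = Add(2, Mul(Add(E, G), Mul(2, G))) = Add(2, Mul(2, G, Add(E, G))))
p = Rational(61, 12) (p = Add(5, Pow(Add(2, Mul(2, Pow(1, 2)), Mul(2, 4, 1)), -1)) = Add(5, Pow(Add(2, Mul(2, 1), 8), -1)) = Add(5, Pow(Add(2, 2, 8), -1)) = Add(5, Pow(12, -1)) = Add(5, Rational(1, 12)) = Rational(61, 12) ≈ 5.0833)
Function('w')(V, L) = Add(Rational(-57, 8), Mul(-1, V)) (Function('w')(V, L) = Add(-7, Add(Pow(-8, -1), Mul(-1, V))) = Add(-7, Add(Rational(-1, 8), Mul(-1, V))) = Add(Rational(-57, 8), Mul(-1, V)))
Mul(Mul(-226, Pow(83, -1)), Function('w')(k, p)) = Mul(Mul(-226, Pow(83, -1)), Add(Rational(-57, 8), Mul(-1, 37))) = Mul(Mul(-226, Rational(1, 83)), Add(Rational(-57, 8), -37)) = Mul(Rational(-226, 83), Rational(-353, 8)) = Rational(39889, 332)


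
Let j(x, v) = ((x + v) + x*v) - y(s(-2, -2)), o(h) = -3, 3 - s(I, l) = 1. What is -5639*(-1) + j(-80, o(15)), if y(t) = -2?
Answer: 5798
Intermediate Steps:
s(I, l) = 2 (s(I, l) = 3 - 1*1 = 3 - 1 = 2)
j(x, v) = 2 + v + x + v*x (j(x, v) = ((x + v) + x*v) - 1*(-2) = ((v + x) + v*x) + 2 = (v + x + v*x) + 2 = 2 + v + x + v*x)
-5639*(-1) + j(-80, o(15)) = -5639*(-1) + (2 - 3 - 80 - 3*(-80)) = 5639 + (2 - 3 - 80 + 240) = 5639 + 159 = 5798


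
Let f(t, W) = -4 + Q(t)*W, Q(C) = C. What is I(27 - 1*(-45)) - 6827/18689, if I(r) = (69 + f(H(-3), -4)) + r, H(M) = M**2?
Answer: 1880762/18689 ≈ 100.63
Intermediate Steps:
f(t, W) = -4 + W*t (f(t, W) = -4 + t*W = -4 + W*t)
I(r) = 29 + r (I(r) = (69 + (-4 - 4*(-3)**2)) + r = (69 + (-4 - 4*9)) + r = (69 + (-4 - 36)) + r = (69 - 40) + r = 29 + r)
I(27 - 1*(-45)) - 6827/18689 = (29 + (27 - 1*(-45))) - 6827/18689 = (29 + (27 + 45)) - 6827/18689 = (29 + 72) - 1*6827/18689 = 101 - 6827/18689 = 1880762/18689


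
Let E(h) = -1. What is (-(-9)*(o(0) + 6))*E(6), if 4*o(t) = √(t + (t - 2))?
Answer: -54 - 9*I*√2/4 ≈ -54.0 - 3.182*I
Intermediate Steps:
o(t) = √(-2 + 2*t)/4 (o(t) = √(t + (t - 2))/4 = √(t + (-2 + t))/4 = √(-2 + 2*t)/4)
(-(-9)*(o(0) + 6))*E(6) = -(-9)*(√(-2 + 2*0)/4 + 6)*(-1) = -(-9)*(√(-2 + 0)/4 + 6)*(-1) = -(-9)*(√(-2)/4 + 6)*(-1) = -(-9)*((I*√2)/4 + 6)*(-1) = -(-9)*(I*√2/4 + 6)*(-1) = -(-9)*(6 + I*√2/4)*(-1) = -3*(-18 - 3*I*√2/4)*(-1) = (54 + 9*I*√2/4)*(-1) = -54 - 9*I*√2/4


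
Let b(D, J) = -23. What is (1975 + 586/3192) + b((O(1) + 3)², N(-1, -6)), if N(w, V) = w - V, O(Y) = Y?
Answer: 3115685/1596 ≈ 1952.2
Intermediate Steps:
(1975 + 586/3192) + b((O(1) + 3)², N(-1, -6)) = (1975 + 586/3192) - 23 = (1975 + 586*(1/3192)) - 23 = (1975 + 293/1596) - 23 = 3152393/1596 - 23 = 3115685/1596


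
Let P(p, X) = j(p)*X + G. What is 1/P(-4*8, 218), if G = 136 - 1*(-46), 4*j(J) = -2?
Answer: 1/73 ≈ 0.013699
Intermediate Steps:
j(J) = -½ (j(J) = (¼)*(-2) = -½)
G = 182 (G = 136 + 46 = 182)
P(p, X) = 182 - X/2 (P(p, X) = -X/2 + 182 = 182 - X/2)
1/P(-4*8, 218) = 1/(182 - ½*218) = 1/(182 - 109) = 1/73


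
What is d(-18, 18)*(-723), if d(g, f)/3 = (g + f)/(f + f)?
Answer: 0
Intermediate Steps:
d(g, f) = 3*(f + g)/(2*f) (d(g, f) = 3*((g + f)/(f + f)) = 3*((f + g)/((2*f))) = 3*((f + g)*(1/(2*f))) = 3*((f + g)/(2*f)) = 3*(f + g)/(2*f))
d(-18, 18)*(-723) = ((3/2)*(18 - 18)/18)*(-723) = ((3/2)*(1/18)*0)*(-723) = 0*(-723) = 0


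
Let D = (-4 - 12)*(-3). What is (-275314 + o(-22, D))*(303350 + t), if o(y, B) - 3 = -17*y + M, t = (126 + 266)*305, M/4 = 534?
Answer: -115370270910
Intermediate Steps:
M = 2136 (M = 4*534 = 2136)
D = 48 (D = -16*(-3) = 48)
t = 119560 (t = 392*305 = 119560)
o(y, B) = 2139 - 17*y (o(y, B) = 3 + (-17*y + 2136) = 3 + (2136 - 17*y) = 2139 - 17*y)
(-275314 + o(-22, D))*(303350 + t) = (-275314 + (2139 - 17*(-22)))*(303350 + 119560) = (-275314 + (2139 + 374))*422910 = (-275314 + 2513)*422910 = -272801*422910 = -115370270910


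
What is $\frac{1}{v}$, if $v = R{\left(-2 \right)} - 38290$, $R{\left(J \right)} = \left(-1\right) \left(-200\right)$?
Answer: $- \frac{1}{38090} \approx -2.6254 \cdot 10^{-5}$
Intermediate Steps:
$R{\left(J \right)} = 200$
$v = -38090$ ($v = 200 - 38290 = -38090$)
$\frac{1}{v} = \frac{1}{-38090} = - \frac{1}{38090}$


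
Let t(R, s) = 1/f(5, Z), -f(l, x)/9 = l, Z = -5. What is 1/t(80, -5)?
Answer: -45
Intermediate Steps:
f(l, x) = -9*l
t(R, s) = -1/45 (t(R, s) = 1/(-9*5) = 1/(-45) = -1/45)
1/t(80, -5) = 1/(-1/45) = -45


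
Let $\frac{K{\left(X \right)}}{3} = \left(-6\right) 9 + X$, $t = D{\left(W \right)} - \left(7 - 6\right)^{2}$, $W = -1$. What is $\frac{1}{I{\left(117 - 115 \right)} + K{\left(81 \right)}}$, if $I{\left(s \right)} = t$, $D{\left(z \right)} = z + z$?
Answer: $\frac{1}{78} \approx 0.012821$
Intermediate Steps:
$D{\left(z \right)} = 2 z$
$t = -3$ ($t = 2 \left(-1\right) - \left(7 - 6\right)^{2} = -2 - 1^{2} = -2 - 1 = -3$)
$I{\left(s \right)} = -3$
$K{\left(X \right)} = -162 + 3 X$ ($K{\left(X \right)} = 3 \left(\left(-6\right) 9 + X\right) = 3 \left(-54 + X\right) = -162 + 3 X$)
$\frac{1}{I{\left(117 - 115 \right)} + K{\left(81 \right)}} = \frac{1}{-3 + \left(-162 + 3 \cdot 81\right)} = \frac{1}{-3 + \left(-162 + 243\right)} = \frac{1}{-3 + 81} = \frac{1}{78}$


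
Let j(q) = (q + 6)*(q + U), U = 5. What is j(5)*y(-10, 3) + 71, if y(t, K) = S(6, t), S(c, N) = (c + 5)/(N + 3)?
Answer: -713/7 ≈ -101.86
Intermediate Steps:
S(c, N) = (5 + c)/(3 + N)
y(t, K) = 11/(3 + t) (y(t, K) = (5 + 6)/(3 + t) = 11/(3 + t))
j(q) = (5 + q)*(6 + q) (j(q) = (q + 6)*(q + 5) = (6 + q)*(5 + q) = (5 + q)*(6 + q))
j(5)*y(-10, 3) + 71 = (30 + 5² + 11*5)*(11/(3 - 10)) + 71 = (30 + 25 + 55)*(11/(-7)) + 71 = 110*(11*(-⅐)) + 71 = 110*(-11/7) + 71 = -1210/7 + 71 = -713/7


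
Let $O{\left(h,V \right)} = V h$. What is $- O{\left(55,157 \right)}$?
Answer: $-8635$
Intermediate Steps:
$- O{\left(55,157 \right)} = - 157 \cdot 55 = \left(-1\right) 8635 = -8635$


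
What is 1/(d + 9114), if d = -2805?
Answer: 1/6309 ≈ 0.00015850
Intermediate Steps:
1/(d + 9114) = 1/(-2805 + 9114) = 1/6309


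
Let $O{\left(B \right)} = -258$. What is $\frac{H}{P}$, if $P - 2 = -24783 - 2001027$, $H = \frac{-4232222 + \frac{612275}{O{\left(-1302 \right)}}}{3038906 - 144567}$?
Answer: $\frac{1092525551}{1512750776035296} \approx 7.2221 \cdot 10^{-7}$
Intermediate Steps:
$H = - \frac{1092525551}{746739462}$ ($H = \frac{-4232222 + \frac{612275}{-258}}{3038906 - 144567} = \frac{-4232222 + 612275 \left(- \frac{1}{258}\right)}{2894339} = \left(-4232222 - \frac{612275}{258}\right) \frac{1}{2894339} = \left(- \frac{1092525551}{258}\right) \frac{1}{2894339} = - \frac{1092525551}{746739462} \approx -1.4631$)
$P = -2025808$ ($P = 2 - 2025810 = -2025808$)
$\frac{H}{P} = - \frac{1092525551}{746739462 \left(-2025808\right)} = \left(- \frac{1092525551}{746739462}\right) \left(- \frac{1}{2025808}\right) = \frac{1092525551}{1512750776035296}$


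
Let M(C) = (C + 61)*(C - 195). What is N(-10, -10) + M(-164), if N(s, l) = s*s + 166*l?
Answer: 35417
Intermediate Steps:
M(C) = (-195 + C)*(61 + C) (M(C) = (61 + C)*(-195 + C) = (-195 + C)*(61 + C))
N(s, l) = s² + 166*l
N(-10, -10) + M(-164) = ((-10)² + 166*(-10)) + (-11895 + (-164)² - 134*(-164)) = (100 - 1660) + (-11895 + 26896 + 21976) = -1560 + 36977 = 35417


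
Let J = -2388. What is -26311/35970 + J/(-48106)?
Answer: -589910303/865186410 ≈ -0.68183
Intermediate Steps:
-26311/35970 + J/(-48106) = -26311/35970 - 2388/(-48106) = -26311*1/35970 - 2388*(-1/48106) = -26311/35970 + 1194/24053 = -589910303/865186410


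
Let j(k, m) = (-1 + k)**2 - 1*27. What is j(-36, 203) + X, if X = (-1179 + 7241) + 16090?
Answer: 23494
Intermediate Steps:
j(k, m) = -27 + (-1 + k)**2 (j(k, m) = (-1 + k)**2 - 27 = -27 + (-1 + k)**2)
X = 22152 (X = 6062 + 16090 = 22152)
j(-36, 203) + X = (-27 + (-1 - 36)**2) + 22152 = (-27 + (-37)**2) + 22152 = (-27 + 1369) + 22152 = 1342 + 22152 = 23494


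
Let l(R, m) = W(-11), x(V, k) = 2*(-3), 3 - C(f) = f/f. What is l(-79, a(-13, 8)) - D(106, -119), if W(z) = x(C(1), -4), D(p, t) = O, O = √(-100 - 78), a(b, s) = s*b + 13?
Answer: -6 - I*√178 ≈ -6.0 - 13.342*I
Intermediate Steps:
C(f) = 2 (C(f) = 3 - f/f = 3 - 1*1 = 3 - 1 = 2)
a(b, s) = 13 + b*s (a(b, s) = b*s + 13 = 13 + b*s)
O = I*√178 (O = √(-178) = I*√178 ≈ 13.342*I)
x(V, k) = -6
D(p, t) = I*√178
W(z) = -6
l(R, m) = -6
l(-79, a(-13, 8)) - D(106, -119) = -6 - I*√178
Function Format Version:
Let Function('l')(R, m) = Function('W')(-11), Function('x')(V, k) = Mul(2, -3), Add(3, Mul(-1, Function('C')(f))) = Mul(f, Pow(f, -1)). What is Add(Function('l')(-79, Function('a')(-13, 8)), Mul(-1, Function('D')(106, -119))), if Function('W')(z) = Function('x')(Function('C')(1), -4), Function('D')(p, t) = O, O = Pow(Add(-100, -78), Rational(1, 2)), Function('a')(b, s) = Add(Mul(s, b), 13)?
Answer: Add(-6, Mul(-1, I, Pow(178, Rational(1, 2)))) ≈ Add(-6.0000, Mul(-13.342, I))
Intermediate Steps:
Function('C')(f) = 2 (Function('C')(f) = Add(3, Mul(-1, Mul(f, Pow(f, -1)))) = Add(3, Mul(-1, 1)) = Add(3, -1) = 2)
Function('a')(b, s) = Add(13, Mul(b, s)) (Function('a')(b, s) = Add(Mul(b, s), 13) = Add(13, Mul(b, s)))
O = Mul(I, Pow(178, Rational(1, 2))) (O = Pow(-178, Rational(1, 2)) = Mul(I, Pow(178, Rational(1, 2))) ≈ Mul(13.342, I))
Function('x')(V, k) = -6
Function('D')(p, t) = Mul(I, Pow(178, Rational(1, 2)))
Function('W')(z) = -6
Function('l')(R, m) = -6
Add(Function('l')(-79, Function('a')(-13, 8)), Mul(-1, Function('D')(106, -119))) = Add(-6, Mul(-1, Mul(I, Pow(178, Rational(1, 2))))) = Add(-6, Mul(-1, I, Pow(178, Rational(1, 2))))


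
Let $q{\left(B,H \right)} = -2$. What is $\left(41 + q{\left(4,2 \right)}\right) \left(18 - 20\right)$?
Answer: $-78$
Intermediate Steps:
$\left(41 + q{\left(4,2 \right)}\right) \left(18 - 20\right) = \left(41 - 2\right) \left(18 - 20\right) = 39 \left(-2\right) = -78$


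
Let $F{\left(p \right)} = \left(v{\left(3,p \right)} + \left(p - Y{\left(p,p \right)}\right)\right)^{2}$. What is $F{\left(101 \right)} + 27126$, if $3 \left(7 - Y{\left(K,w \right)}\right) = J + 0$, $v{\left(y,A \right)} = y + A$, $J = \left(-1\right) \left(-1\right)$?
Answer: $\frac{598159}{9} \approx 66462.0$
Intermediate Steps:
$J = 1$
$v{\left(y,A \right)} = A + y$
$Y{\left(K,w \right)} = \frac{20}{3}$ ($Y{\left(K,w \right)} = 7 - \frac{1 + 0}{3} = 7 - \frac{1}{3} = \frac{20}{3}$)
$F{\left(p \right)} = \left(- \frac{11}{3} + 2 p\right)^{2}$ ($F{\left(p \right)} = \left(\left(p + 3\right) + \left(p - \frac{20}{3}\right)\right)^{2} = \left(\left(3 + p\right) + \left(p - \frac{20}{3}\right)\right)^{2} = \left(\left(3 + p\right) + \left(- \frac{20}{3} + p\right)\right)^{2} = \left(- \frac{11}{3} + 2 p\right)^{2}$)
$F{\left(101 \right)} + 27126 = \frac{\left(-11 + 6 \cdot 101\right)^{2}}{9} + 27126 = \frac{\left(-11 + 606\right)^{2}}{9} + 27126 = \frac{595^{2}}{9} + 27126 = \frac{1}{9} \cdot 354025 + 27126 = \frac{354025}{9} + 27126 = \frac{598159}{9}$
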